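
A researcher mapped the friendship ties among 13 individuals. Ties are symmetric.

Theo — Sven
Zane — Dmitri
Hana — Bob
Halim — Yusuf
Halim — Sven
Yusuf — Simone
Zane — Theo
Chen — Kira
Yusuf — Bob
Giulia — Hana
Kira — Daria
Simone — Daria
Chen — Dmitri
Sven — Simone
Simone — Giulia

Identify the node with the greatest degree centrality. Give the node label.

Degrees — Bob:2, Chen:2, Daria:2, Dmitri:2, Giulia:2, Halim:2, Hana:2, Kira:2, Simone:4, Sven:3, Theo:2, Yusuf:3, Zane:2.
The maximum is 4, attained only by Simone.

Simone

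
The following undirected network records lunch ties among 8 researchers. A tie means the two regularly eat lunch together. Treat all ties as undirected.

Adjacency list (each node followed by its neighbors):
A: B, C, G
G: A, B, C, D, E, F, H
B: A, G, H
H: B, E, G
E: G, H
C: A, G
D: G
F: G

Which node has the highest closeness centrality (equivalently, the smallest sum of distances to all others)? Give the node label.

Farness (sum of distances to all others) for each node — A:11, B:11, C:12, D:13, E:12, F:13, G:7, H:11.
The smallest farness is 7, for G, so G has the highest closeness.

G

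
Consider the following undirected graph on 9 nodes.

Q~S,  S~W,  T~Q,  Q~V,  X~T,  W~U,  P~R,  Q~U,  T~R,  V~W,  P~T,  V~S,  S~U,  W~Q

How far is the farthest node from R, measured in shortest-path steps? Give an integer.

3

Distances from R: P:1, Q:2, S:3, T:1, U:3, V:3, W:3, X:2.
The largest is 3 (to V, S, W, and U), so the eccentricity of R is 3.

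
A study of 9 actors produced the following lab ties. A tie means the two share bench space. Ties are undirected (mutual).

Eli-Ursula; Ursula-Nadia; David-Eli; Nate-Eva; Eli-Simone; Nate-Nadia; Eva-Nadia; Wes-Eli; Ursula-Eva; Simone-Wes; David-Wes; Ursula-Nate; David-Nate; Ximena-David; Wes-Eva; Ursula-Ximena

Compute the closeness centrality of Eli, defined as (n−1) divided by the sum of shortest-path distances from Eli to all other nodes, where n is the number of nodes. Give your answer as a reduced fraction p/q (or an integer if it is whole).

2/3

Distances from Eli: David:1, Eva:2, Nadia:2, Nate:2, Simone:1, Ursula:1, Wes:1, Ximena:2. Sum = 12.
n = 9, so closeness = 8/12 = 2/3.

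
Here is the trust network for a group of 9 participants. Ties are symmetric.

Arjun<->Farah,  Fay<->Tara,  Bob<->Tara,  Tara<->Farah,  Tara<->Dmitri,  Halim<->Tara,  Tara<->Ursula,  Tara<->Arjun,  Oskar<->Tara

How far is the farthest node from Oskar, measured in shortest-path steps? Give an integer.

2

Distances from Oskar: Arjun:2, Bob:2, Dmitri:2, Farah:2, Fay:2, Halim:2, Tara:1, Ursula:2.
The largest is 2 (to Fay, Dmitri, Farah, Bob, Halim, Arjun, and Ursula), so the eccentricity of Oskar is 2.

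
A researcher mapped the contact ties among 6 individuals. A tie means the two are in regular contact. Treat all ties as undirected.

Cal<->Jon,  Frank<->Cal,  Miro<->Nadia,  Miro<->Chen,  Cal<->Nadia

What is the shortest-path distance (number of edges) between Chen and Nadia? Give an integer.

One shortest route is Chen – Miro – Nadia, which uses 2 edges, and Chen and Nadia are not directly tied, so nothing shorter exists. So d(Chen,Nadia) = 2.

2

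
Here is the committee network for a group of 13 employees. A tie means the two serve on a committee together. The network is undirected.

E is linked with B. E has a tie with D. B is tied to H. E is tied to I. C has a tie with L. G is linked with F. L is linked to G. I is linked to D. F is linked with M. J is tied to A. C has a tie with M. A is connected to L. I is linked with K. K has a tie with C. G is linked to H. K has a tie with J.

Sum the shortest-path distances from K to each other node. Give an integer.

26

Distances from K: A:2, B:3, C:1, D:2, E:2, F:3, G:3, H:4, I:1, J:1, L:2, M:2.
Sum = 2 + 3 + 1 + 2 + 2 + 3 + 3 + 4 + 1 + 1 + 2 + 2 = 26.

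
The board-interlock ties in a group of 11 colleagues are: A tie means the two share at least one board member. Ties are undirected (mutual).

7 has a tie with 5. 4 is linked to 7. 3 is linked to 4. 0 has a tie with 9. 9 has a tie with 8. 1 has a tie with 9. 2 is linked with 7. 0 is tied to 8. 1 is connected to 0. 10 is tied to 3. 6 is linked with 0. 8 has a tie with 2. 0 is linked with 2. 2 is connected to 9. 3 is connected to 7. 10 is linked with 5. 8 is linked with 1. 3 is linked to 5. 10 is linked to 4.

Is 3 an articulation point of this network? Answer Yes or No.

No

Even without 3, every remaining node can still reach every other (the residual graph is connected), so 3 is not a cut vertex.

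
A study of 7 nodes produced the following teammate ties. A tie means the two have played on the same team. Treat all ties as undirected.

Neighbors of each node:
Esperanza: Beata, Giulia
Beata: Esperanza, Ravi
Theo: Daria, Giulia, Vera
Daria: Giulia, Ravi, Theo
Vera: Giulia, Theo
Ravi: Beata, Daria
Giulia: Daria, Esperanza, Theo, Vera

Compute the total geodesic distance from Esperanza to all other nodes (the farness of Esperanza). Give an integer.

10

Distances from Esperanza: Beata:1, Daria:2, Giulia:1, Ravi:2, Theo:2, Vera:2.
Sum = 1 + 2 + 1 + 2 + 2 + 2 = 10.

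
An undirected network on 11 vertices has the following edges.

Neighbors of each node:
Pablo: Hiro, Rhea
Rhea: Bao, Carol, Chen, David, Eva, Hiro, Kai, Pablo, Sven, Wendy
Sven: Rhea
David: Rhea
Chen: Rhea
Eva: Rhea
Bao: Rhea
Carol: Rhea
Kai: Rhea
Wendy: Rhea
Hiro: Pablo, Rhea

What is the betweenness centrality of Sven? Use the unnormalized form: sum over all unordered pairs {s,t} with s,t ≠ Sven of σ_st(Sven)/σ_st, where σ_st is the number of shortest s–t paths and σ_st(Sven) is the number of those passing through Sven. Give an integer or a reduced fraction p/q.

0

No shortest path between any pair of other nodes passes through Sven.
Summing the contributions gives betweenness(Sven) = 0.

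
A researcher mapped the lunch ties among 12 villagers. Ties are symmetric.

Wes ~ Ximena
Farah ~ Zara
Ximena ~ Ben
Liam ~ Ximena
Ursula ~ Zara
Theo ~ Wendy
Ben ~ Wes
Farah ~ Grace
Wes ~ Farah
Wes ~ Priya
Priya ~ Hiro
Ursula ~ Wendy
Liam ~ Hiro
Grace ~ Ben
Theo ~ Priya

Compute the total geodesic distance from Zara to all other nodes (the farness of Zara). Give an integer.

Distances from Zara: Ben:3, Farah:1, Grace:2, Hiro:4, Liam:4, Priya:3, Theo:3, Ursula:1, Wendy:2, Wes:2, Ximena:3.
Sum = 3 + 1 + 2 + 4 + 4 + 3 + 3 + 1 + 2 + 2 + 3 = 28.

28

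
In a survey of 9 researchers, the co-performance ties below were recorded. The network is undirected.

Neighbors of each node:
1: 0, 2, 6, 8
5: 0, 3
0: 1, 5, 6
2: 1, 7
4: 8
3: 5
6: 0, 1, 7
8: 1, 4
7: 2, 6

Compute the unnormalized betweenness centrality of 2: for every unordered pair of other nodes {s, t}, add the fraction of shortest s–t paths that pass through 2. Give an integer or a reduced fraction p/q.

3/2

Pairs whose geodesics pass through 2 — 7–4: 1/2; 7–8: 1/2; 7–1: 1/2.
All other pairs contribute 0.
Summing the contributions gives betweenness(2) = 3/2.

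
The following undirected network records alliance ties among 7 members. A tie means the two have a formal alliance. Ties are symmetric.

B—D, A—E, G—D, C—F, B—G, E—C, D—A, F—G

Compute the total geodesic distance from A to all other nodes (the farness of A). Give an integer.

Distances from A: B:2, C:2, D:1, E:1, F:3, G:2.
Sum = 2 + 2 + 1 + 1 + 3 + 2 = 11.

11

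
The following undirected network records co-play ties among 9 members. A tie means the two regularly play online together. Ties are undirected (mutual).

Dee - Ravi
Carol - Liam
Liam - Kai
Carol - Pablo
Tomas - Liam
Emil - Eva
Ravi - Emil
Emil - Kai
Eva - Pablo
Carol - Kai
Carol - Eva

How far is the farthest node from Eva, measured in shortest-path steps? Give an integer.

3

Distances from Eva: Carol:1, Dee:3, Emil:1, Kai:2, Liam:2, Pablo:1, Ravi:2, Tomas:3.
The largest is 3 (to Tomas and Dee), so the eccentricity of Eva is 3.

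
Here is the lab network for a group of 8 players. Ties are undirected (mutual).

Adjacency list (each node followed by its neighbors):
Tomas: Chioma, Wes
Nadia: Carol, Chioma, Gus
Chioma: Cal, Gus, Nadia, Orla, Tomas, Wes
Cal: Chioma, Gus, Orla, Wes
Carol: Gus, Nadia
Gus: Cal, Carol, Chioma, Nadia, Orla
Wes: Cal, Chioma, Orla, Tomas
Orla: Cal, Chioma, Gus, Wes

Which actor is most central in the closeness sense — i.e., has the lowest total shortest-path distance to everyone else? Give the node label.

Farness (sum of distances to all others) for each node — Cal:10, Carol:14, Chioma:8, Gus:9, Nadia:11, Orla:10, Tomas:13, Wes:11.
The smallest farness is 8, for Chioma, so Chioma has the highest closeness.

Chioma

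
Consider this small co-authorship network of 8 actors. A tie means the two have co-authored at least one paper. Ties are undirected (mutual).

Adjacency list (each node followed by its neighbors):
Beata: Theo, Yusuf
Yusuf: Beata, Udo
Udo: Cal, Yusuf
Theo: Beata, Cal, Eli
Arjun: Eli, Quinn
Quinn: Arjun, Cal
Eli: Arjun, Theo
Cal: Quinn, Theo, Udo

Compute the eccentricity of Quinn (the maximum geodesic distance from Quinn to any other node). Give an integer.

3

Distances from Quinn: Arjun:1, Beata:3, Cal:1, Eli:2, Theo:2, Udo:2, Yusuf:3.
The largest is 3 (to Beata and Yusuf), so the eccentricity of Quinn is 3.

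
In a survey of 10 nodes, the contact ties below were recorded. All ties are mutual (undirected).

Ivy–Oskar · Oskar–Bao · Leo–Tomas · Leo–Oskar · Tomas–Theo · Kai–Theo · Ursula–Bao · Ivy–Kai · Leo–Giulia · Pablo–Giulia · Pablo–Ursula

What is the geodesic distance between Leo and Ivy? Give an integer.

2

One shortest route is Leo – Oskar – Ivy, which uses 2 edges, and Leo and Ivy are not directly tied, so nothing shorter exists. So d(Leo,Ivy) = 2.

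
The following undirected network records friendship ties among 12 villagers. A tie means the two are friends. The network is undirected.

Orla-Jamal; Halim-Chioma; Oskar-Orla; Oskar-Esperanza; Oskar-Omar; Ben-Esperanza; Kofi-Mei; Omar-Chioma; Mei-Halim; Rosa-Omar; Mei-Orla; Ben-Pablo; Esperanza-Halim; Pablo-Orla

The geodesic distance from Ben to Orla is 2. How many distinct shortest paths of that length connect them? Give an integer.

1

The shortest distance is 2, and the only length-2 path is Ben–Pablo–Orla. So there is exactly 1 shortest path.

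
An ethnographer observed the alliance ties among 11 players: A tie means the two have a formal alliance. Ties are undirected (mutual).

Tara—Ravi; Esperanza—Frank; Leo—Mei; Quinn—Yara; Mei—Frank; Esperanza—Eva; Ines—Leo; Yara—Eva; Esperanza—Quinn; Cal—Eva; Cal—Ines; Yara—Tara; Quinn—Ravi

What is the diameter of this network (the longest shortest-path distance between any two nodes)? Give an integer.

5

Eccentricity of each node (its greatest distance to any other): Cal:4, Esperanza:3, Eva:3, Frank:4, Ines:5, Leo:5, Mei:5, Quinn:4, Ravi:5, Tara:5, Yara:4.
The maximum eccentricity is 5, realized for instance by the pair Ines–Ravi via Ines – Cal – Eva – Yara – Tara – Ravi. So the diameter is 5.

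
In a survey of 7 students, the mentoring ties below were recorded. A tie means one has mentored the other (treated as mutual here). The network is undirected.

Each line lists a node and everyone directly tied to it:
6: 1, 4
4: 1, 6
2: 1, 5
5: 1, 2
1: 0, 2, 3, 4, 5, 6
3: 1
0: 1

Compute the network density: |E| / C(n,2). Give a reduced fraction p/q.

8/21

There are 8 edges and 7 nodes, so the maximum possible is C(7,2) = 21.
Density = 8/21.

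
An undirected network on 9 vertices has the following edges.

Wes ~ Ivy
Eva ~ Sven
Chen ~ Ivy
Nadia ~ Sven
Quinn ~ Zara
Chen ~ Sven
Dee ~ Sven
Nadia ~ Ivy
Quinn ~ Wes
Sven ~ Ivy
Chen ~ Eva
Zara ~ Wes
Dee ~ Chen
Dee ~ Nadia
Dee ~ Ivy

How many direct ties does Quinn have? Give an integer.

Quinn is directly tied to Wes and Zara. That is 2 neighbors, so the degree of Quinn is 2.

2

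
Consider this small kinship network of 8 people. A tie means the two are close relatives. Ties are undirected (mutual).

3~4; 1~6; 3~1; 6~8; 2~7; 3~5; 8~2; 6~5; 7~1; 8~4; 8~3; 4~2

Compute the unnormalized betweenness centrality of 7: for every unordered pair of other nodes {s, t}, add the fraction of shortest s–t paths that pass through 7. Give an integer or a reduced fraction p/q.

Pairs whose geodesics pass through 7 — 2–1: 1.
All other pairs contribute 0.
Summing the contributions gives betweenness(7) = 1.

1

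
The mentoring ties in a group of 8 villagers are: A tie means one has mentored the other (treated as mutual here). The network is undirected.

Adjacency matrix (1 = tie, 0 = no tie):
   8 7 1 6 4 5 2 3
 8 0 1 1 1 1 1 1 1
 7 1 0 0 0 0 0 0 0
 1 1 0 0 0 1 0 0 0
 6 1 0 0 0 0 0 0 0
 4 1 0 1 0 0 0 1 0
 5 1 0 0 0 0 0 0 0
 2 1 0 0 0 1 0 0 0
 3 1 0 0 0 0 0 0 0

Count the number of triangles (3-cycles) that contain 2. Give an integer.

1

2's neighbors: 4 and 8.
Neighbor pairs that are themselves tied: 2–4–8. Each forms one triangle with 2, for 1 in total.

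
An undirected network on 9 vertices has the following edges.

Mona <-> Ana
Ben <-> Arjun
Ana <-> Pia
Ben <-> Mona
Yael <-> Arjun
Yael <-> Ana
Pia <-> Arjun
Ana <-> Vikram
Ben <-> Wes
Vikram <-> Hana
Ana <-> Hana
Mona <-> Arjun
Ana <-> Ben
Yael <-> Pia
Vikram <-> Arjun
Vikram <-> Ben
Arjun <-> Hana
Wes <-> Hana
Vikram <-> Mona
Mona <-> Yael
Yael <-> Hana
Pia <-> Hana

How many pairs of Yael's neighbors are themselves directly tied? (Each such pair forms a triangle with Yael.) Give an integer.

Yael's neighbors: Ana, Arjun, Hana, Mona, and Pia.
Neighbor pairs that are themselves tied: Yael–Ana–Hana; Yael–Ana–Mona; Yael–Ana–Pia; Yael–Arjun–Hana; Yael–Arjun–Mona; Yael–Arjun–Pia; Yael–Hana–Pia. Each forms one triangle with Yael, for 7 in total.

7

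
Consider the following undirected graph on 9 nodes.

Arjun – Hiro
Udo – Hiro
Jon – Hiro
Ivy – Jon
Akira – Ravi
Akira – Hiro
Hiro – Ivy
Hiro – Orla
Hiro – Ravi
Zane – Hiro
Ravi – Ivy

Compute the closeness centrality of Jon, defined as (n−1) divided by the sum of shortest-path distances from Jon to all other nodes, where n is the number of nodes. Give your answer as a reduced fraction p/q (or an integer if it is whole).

Distances from Jon: Akira:2, Arjun:2, Hiro:1, Ivy:1, Orla:2, Ravi:2, Udo:2, Zane:2. Sum = 14.
n = 9, so closeness = 8/14 = 4/7.

4/7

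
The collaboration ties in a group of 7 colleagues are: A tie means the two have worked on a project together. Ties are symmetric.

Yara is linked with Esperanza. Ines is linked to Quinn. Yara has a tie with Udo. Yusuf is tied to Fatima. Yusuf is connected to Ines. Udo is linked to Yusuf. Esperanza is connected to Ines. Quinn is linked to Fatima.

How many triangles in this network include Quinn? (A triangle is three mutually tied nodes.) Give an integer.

Quinn's neighbors are Fatima and Ines, but none of them are tied to each other, so no triangle contains Quinn.

0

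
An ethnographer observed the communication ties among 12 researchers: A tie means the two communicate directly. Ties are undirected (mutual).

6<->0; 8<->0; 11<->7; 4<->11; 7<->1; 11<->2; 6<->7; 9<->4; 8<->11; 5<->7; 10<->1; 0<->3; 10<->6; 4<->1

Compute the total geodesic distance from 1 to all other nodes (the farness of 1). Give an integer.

24

Distances from 1: 0:3, 2:3, 3:4, 4:1, 5:2, 6:2, 7:1, 8:3, 9:2, 10:1, 11:2.
Sum = 3 + 3 + 4 + 1 + 2 + 2 + 1 + 3 + 2 + 1 + 2 = 24.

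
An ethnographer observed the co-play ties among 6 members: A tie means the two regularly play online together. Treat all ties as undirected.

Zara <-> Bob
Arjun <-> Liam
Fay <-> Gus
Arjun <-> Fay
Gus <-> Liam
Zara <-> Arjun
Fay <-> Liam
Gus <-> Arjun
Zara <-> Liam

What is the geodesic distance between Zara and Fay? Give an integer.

2

One shortest route is Zara – Arjun – Fay, which uses 2 edges, and Zara and Fay are not directly tied, so nothing shorter exists. So d(Zara,Fay) = 2.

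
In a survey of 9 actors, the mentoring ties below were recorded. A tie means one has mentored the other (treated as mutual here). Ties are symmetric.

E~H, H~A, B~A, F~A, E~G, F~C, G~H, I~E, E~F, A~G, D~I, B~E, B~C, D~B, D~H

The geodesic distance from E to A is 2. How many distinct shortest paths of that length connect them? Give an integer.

4

The shortest distance is 2. The length-2 paths are: E–F–A; E–G–A; E–B–A; E–H–A.
That gives 4 distinct shortest paths.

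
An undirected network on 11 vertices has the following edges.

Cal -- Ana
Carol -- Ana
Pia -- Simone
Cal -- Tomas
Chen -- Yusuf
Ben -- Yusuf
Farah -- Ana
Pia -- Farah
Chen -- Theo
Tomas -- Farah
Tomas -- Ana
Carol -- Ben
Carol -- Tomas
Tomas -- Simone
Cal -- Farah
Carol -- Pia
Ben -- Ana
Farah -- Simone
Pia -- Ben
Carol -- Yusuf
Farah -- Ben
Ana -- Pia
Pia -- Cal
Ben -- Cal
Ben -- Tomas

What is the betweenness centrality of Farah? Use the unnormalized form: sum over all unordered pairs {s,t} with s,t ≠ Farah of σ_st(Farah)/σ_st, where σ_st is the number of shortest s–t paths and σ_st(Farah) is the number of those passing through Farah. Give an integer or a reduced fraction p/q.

53/30

Pairs whose geodesics pass through Farah — Ben–Simone: 1/3; Pia–Tomas: 1/6; Simone–Ana: 1/3; Simone–Cal: 1/3; Simone–Theo: 1/5; Simone–Chen: 1/5; Simone–Yusuf: 1/5.
All other pairs contribute 0.
Summing the contributions gives betweenness(Farah) = 53/30.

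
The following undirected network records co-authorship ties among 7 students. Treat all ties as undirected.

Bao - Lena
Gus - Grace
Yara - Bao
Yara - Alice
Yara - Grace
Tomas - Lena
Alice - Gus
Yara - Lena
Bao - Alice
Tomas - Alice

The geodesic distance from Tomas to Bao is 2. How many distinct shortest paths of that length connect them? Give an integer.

The shortest distance is 2. The length-2 paths are: Tomas–Alice–Bao; Tomas–Lena–Bao.
That gives 2 distinct shortest paths.

2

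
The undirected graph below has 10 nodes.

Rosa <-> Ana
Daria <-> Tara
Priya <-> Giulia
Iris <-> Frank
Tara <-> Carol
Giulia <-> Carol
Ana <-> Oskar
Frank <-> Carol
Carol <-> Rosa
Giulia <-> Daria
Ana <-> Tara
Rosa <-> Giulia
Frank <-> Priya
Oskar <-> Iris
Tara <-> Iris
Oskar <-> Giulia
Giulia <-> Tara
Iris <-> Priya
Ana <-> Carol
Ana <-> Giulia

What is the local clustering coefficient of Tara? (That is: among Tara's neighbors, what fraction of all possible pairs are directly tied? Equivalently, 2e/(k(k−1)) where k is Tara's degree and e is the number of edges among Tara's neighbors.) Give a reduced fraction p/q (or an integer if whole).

2/5

Tara's neighbors: Ana, Carol, Daria, Giulia, and Iris (k = 5).
Possible neighbor pairs: C(5,2) = 10. Edges among them: Ana–Carol, Ana–Giulia, Carol–Giulia, Daria–Giulia → e = 4.
Clustering(Tara) = 4/10 = 2/5.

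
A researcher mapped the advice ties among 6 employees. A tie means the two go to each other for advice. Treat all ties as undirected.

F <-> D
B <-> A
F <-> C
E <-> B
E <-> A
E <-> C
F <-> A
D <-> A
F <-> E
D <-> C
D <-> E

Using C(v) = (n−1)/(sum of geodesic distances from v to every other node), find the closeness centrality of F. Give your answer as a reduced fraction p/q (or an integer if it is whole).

Distances from F: A:1, B:2, C:1, D:1, E:1. Sum = 6.
n = 6, so closeness = 5/6.

5/6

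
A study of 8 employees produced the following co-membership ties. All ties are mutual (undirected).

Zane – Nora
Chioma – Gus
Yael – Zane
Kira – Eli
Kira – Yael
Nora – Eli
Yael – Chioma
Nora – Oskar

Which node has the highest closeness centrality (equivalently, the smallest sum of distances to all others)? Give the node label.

Yael

Farness (sum of distances to all others) for each node — Chioma:16, Eli:15, Gus:22, Kira:14, Nora:14, Oskar:20, Yael:12, Zane:13.
The smallest farness is 12, for Yael, so Yael has the highest closeness.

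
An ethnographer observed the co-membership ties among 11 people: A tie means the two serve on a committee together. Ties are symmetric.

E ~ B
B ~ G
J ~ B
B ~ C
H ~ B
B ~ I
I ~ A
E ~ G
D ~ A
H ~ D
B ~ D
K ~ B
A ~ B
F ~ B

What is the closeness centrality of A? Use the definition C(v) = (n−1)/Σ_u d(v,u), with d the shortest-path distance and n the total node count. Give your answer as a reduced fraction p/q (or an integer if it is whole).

10/17

Distances from A: B:1, C:2, D:1, E:2, F:2, G:2, H:2, I:1, J:2, K:2. Sum = 17.
n = 11, so closeness = 10/17.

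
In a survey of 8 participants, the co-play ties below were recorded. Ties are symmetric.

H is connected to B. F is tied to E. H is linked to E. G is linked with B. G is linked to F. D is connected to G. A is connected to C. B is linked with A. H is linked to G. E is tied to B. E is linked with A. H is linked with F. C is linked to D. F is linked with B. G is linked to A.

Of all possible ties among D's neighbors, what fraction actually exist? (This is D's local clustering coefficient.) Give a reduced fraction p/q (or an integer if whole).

D's neighbors: C and G (k = 2).
Possible neighbor pairs: C(2,2) = 1. Edges among them: none → e = 0.
Clustering(D) = 0/1.

0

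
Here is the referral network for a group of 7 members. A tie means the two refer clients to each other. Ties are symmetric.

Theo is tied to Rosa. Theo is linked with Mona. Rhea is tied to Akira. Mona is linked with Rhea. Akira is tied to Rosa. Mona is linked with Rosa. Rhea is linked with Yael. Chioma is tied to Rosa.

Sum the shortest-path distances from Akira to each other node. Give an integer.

Distances from Akira: Chioma:2, Mona:2, Rhea:1, Rosa:1, Theo:2, Yael:2.
Sum = 2 + 2 + 1 + 1 + 2 + 2 = 10.

10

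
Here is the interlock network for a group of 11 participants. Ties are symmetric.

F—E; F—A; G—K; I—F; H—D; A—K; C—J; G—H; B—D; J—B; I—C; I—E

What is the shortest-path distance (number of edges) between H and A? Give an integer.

One shortest route is H – G – K – A, which uses 3 edges, and at distance 2 from H we only reach {B, K}, which does not include A. So d(H,A) = 3.

3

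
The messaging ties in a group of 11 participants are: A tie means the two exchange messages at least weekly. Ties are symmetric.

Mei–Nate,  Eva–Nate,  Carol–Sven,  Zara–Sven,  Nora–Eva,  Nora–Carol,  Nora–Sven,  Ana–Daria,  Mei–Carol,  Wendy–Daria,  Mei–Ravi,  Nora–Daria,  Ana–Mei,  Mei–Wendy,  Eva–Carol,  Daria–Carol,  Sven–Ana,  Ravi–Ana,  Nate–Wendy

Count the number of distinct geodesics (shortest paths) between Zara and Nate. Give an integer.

The shortest distance is 4. The length-4 paths are: Zara–Sven–Ana–Mei–Nate; Zara–Sven–Carol–Mei–Nate; Zara–Sven–Nora–Eva–Nate; Zara–Sven–Carol–Eva–Nate.
That gives 4 distinct shortest paths.

4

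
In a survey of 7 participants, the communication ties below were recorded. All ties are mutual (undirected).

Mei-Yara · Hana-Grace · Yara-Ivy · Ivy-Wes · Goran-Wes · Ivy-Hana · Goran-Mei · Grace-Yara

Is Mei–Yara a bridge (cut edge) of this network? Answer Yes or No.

No

Even without that edge, Mei still reaches Yara via Mei – Goran – Wes – Ivy – Yara, so the network stays connected. Not a bridge.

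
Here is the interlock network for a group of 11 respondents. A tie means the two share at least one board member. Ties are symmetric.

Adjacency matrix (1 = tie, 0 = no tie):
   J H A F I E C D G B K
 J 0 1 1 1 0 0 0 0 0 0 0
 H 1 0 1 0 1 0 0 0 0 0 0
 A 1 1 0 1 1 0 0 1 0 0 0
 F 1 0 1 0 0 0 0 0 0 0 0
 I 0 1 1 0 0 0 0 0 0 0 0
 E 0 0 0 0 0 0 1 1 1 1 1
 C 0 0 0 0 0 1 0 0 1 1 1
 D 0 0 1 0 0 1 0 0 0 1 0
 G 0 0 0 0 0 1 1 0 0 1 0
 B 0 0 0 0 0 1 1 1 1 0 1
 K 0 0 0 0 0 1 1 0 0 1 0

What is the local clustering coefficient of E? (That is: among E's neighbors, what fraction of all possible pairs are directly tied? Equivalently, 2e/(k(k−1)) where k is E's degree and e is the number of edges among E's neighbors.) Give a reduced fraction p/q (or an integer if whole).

E's neighbors: B, C, D, G, and K (k = 5).
Possible neighbor pairs: C(5,2) = 10. Edges among them: B–C, B–D, B–G, B–K, C–G, C–K → e = 6.
Clustering(E) = 6/10 = 3/5.

3/5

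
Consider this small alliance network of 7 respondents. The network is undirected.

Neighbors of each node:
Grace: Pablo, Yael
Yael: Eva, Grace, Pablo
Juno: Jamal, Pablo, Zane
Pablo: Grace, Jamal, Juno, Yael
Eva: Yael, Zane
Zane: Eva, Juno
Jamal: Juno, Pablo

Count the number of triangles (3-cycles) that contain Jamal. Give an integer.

Jamal's neighbors: Juno and Pablo.
Neighbor pairs that are themselves tied: Jamal–Juno–Pablo. Each forms one triangle with Jamal, for 1 in total.

1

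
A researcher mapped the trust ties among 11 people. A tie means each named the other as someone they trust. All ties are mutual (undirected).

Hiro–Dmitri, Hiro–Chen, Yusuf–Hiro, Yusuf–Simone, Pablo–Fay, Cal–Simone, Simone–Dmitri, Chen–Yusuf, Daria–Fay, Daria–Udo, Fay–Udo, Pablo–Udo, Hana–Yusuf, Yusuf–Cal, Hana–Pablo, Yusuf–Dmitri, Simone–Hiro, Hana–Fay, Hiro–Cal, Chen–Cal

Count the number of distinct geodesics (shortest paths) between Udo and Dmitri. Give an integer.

2

The shortest distance is 4. The length-4 paths are: Udo–Pablo–Hana–Yusuf–Dmitri; Udo–Fay–Hana–Yusuf–Dmitri.
That gives 2 distinct shortest paths.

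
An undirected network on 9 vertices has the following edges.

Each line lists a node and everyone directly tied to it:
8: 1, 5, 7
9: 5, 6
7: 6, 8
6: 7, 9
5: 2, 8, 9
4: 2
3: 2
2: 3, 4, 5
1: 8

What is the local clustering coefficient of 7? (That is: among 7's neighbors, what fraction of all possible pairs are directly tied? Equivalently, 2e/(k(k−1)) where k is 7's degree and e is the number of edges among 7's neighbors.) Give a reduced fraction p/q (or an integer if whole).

7's neighbors: 6 and 8 (k = 2).
Possible neighbor pairs: C(2,2) = 1. Edges among them: none → e = 0.
Clustering(7) = 0/1.

0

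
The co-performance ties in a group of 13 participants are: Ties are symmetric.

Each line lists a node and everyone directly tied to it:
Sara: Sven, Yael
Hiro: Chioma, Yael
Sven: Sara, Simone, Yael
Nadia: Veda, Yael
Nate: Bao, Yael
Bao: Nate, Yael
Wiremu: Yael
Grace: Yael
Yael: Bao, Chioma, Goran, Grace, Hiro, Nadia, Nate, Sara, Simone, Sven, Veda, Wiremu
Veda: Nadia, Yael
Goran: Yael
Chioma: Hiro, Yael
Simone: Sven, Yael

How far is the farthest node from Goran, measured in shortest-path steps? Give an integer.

2

Distances from Goran: Bao:2, Chioma:2, Grace:2, Hiro:2, Nadia:2, Nate:2, Sara:2, Simone:2, Sven:2, Veda:2, Wiremu:2, Yael:1.
The largest is 2 (to Wiremu, Sara, Nate, Simone, Veda, Nadia, Hiro, Sven, Grace, Bao, and Chioma), so the eccentricity of Goran is 2.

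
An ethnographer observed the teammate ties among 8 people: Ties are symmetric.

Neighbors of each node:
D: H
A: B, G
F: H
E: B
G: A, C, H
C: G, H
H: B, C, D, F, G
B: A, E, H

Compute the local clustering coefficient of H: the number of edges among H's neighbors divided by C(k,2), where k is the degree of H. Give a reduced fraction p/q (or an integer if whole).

H's neighbors: B, C, D, F, and G (k = 5).
Possible neighbor pairs: C(5,2) = 10. Edges among them: C–G → e = 1.
Clustering(H) = 1/10.

1/10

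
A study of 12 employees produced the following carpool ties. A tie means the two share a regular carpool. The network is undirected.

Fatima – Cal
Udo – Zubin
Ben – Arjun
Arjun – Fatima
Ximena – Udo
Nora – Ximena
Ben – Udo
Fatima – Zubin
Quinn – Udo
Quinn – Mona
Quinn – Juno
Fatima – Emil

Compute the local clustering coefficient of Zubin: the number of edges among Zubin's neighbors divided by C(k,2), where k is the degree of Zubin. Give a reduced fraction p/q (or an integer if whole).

0

Zubin's neighbors: Fatima and Udo (k = 2).
Possible neighbor pairs: C(2,2) = 1. Edges among them: none → e = 0.
Clustering(Zubin) = 0/1.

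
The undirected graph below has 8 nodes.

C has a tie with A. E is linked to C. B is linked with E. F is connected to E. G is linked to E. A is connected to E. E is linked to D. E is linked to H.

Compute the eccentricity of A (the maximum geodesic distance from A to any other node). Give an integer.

2

Distances from A: B:2, C:1, D:2, E:1, F:2, G:2, H:2.
The largest is 2 (to G, B, D, F, and H), so the eccentricity of A is 2.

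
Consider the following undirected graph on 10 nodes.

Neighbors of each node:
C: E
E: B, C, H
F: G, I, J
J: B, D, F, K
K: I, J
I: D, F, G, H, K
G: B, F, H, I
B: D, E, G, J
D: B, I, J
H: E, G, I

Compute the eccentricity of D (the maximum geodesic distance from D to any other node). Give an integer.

Distances from D: B:1, C:3, E:2, F:2, G:2, H:2, I:1, J:1, K:2.
The largest is 3 (to C), so the eccentricity of D is 3.

3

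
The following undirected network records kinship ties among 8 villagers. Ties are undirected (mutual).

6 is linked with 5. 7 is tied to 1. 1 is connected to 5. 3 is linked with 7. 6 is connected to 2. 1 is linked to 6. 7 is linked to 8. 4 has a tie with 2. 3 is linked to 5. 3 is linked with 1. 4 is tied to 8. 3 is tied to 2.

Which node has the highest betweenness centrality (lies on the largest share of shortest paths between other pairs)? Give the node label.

2

Unnormalized betweenness of each node: 1:17/6, 2:9/2, 3:23/6, 4:3/2, 5:1/3, 6:11/6, 7:23/6, 8:4/3.
2 has the largest value, 9/2, making it the main broker — the node through which the most shortest paths run.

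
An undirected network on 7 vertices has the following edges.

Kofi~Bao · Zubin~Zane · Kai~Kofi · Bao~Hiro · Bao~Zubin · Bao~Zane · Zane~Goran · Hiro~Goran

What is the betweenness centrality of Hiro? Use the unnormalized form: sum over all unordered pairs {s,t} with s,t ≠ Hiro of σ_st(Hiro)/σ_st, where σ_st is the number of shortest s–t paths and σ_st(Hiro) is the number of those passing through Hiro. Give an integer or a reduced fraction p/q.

Pairs whose geodesics pass through Hiro — Bao–Goran: 1/2; Goran–Kofi: 1/2; Goran–Kai: 1/2.
All other pairs contribute 0.
Summing the contributions gives betweenness(Hiro) = 3/2.

3/2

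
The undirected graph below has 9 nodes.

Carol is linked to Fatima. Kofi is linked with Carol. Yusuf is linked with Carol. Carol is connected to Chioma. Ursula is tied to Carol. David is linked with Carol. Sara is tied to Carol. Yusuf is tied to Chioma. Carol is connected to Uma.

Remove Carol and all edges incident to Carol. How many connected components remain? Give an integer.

7

Without Carol, the remaining ties split the others into: {Chioma, Yusuf}; {Fatima}; {Ursula}; {Kofi}; {Sara}; {David}; {Uma}.
That's 7 separate components.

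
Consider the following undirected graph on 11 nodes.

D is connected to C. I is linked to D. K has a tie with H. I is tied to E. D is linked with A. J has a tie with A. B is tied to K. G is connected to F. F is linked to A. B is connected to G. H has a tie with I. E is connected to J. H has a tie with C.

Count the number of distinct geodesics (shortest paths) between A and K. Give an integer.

The shortest distance is 4. The length-4 paths are: A–D–I–H–K; A–D–C–H–K; A–F–G–B–K.
That gives 3 distinct shortest paths.

3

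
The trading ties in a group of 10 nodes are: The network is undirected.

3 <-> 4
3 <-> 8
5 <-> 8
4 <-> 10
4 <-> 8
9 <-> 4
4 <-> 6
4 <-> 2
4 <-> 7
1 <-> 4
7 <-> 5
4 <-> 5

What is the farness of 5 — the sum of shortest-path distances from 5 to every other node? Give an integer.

15

Distances from 5: 1:2, 2:2, 3:2, 4:1, 6:2, 7:1, 8:1, 9:2, 10:2.
Sum = 2 + 2 + 2 + 1 + 2 + 1 + 1 + 2 + 2 = 15.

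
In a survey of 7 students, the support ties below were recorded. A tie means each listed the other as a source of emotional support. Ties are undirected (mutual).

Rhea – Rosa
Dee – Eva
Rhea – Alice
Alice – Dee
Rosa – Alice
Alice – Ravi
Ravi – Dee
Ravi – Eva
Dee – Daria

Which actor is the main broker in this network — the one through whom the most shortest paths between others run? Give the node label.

Unnormalized betweenness of each node: Alice:8, Daria:0, Dee:13/2, Eva:0, Ravi:3/2, Rhea:0, Rosa:0.
Alice has the largest value, 8, making it the main broker — the node through which the most shortest paths run.

Alice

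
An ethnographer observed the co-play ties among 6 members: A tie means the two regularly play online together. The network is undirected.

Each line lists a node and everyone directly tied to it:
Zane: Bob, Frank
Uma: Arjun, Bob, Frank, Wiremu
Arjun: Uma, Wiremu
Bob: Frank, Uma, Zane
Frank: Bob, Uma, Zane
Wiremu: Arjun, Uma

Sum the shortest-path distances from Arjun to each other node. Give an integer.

9

Distances from Arjun: Bob:2, Frank:2, Uma:1, Wiremu:1, Zane:3.
Sum = 2 + 2 + 1 + 1 + 3 = 9.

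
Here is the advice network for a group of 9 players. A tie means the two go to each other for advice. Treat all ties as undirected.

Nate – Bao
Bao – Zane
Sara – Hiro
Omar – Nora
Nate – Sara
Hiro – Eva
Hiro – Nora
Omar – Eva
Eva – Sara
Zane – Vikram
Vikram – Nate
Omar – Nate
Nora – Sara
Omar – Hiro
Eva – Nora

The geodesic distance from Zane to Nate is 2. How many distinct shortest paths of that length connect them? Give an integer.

2

The shortest distance is 2. The length-2 paths are: Zane–Bao–Nate; Zane–Vikram–Nate.
That gives 2 distinct shortest paths.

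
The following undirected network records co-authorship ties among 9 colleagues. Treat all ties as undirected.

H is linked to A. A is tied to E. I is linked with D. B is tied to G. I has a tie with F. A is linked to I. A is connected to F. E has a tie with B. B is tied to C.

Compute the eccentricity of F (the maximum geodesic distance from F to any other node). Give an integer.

4

Distances from F: A:1, B:3, C:4, D:2, E:2, G:4, H:2, I:1.
The largest is 4 (to C and G), so the eccentricity of F is 4.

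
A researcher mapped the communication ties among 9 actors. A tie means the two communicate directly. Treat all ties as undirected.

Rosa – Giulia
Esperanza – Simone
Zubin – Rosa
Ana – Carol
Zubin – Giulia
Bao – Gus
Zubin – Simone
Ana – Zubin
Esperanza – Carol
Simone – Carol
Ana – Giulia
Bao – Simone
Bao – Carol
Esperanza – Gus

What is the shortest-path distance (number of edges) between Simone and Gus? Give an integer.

2

One shortest route is Simone – Esperanza – Gus, which uses 2 edges, and Simone and Gus are not directly tied, so nothing shorter exists. So d(Simone,Gus) = 2.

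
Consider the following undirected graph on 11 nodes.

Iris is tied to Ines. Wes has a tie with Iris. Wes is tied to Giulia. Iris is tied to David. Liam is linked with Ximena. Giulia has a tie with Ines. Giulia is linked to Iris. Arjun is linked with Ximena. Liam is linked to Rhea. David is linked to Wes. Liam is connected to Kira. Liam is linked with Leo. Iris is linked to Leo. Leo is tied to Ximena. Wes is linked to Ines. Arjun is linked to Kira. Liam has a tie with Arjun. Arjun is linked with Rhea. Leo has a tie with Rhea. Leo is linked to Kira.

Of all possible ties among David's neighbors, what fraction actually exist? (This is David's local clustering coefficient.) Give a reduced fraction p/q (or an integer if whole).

1

David's neighbors: Iris and Wes (k = 2).
Possible neighbor pairs: C(2,2) = 1. Edges among them: Iris–Wes → e = 1.
Clustering(David) = 1/1.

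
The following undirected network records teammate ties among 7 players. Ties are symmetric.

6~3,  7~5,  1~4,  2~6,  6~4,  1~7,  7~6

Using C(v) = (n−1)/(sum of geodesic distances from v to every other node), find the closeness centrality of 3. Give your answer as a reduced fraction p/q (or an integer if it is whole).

Distances from 3: 1:3, 2:2, 4:2, 5:3, 6:1, 7:2. Sum = 13.
n = 7, so closeness = 6/13.

6/13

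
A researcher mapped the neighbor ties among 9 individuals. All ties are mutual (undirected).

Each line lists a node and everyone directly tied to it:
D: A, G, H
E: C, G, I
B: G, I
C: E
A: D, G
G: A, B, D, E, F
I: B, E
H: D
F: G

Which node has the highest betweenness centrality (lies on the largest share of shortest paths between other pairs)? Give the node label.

Unnormalized betweenness of each node: A:0, B:5/2, C:0, D:7, E:19/2, F:0, G:20, H:0, I:1.
G has the largest value, 20, making it the main broker — the node through which the most shortest paths run.

G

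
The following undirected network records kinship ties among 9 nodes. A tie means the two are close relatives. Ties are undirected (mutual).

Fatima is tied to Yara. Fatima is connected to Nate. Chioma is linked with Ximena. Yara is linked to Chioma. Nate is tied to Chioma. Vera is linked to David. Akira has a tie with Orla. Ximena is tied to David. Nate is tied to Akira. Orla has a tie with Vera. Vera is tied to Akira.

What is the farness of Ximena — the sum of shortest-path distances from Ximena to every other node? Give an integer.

17

Distances from Ximena: Akira:3, Chioma:1, David:1, Fatima:3, Nate:2, Orla:3, Vera:2, Yara:2.
Sum = 3 + 1 + 1 + 3 + 2 + 3 + 2 + 2 = 17.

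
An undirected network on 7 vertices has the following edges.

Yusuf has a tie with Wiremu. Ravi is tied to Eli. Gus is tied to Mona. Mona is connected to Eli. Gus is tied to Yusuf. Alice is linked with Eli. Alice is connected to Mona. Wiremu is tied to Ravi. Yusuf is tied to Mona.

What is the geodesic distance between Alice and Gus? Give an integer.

2

One shortest route is Alice – Mona – Gus, which uses 2 edges, and Alice and Gus are not directly tied, so nothing shorter exists. So d(Alice,Gus) = 2.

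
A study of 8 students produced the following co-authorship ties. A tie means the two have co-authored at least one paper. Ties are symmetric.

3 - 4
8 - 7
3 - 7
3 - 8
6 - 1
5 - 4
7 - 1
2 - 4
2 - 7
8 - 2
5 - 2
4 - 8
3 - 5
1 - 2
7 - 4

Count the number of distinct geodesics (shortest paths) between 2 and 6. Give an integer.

1

The shortest distance is 2, and the only length-2 path is 2–1–6. So there is exactly 1 shortest path.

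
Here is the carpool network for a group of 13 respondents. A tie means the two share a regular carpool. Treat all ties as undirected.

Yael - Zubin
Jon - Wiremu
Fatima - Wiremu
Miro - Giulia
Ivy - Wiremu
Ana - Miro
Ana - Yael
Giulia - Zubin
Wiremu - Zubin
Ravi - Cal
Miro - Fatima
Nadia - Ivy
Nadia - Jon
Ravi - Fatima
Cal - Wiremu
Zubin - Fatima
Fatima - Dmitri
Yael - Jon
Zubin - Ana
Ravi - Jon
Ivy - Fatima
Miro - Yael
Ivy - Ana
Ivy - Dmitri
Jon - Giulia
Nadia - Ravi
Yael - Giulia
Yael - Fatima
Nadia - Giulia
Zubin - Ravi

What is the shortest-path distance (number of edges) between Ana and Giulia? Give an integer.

2

One shortest route is Ana – Zubin – Giulia, which uses 2 edges, and Ana and Giulia are not directly tied, so nothing shorter exists. So d(Ana,Giulia) = 2.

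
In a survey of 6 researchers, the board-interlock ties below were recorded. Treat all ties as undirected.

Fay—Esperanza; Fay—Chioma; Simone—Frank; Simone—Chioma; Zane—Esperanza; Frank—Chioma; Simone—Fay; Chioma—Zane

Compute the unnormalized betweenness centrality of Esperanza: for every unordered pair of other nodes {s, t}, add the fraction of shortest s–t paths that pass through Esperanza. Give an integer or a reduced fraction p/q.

1/2

Pairs whose geodesics pass through Esperanza — Fay–Zane: 1/2.
All other pairs contribute 0.
Summing the contributions gives betweenness(Esperanza) = 1/2.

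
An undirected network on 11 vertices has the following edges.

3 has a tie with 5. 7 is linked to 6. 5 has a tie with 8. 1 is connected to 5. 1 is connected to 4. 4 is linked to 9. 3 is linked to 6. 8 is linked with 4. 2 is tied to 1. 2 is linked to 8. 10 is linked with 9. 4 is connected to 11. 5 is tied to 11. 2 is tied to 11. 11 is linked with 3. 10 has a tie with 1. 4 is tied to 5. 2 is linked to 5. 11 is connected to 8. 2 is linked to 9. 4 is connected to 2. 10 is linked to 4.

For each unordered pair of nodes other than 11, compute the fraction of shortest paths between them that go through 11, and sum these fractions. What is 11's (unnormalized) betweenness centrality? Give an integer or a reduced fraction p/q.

Pairs whose geodesics pass through 11 — 10–3: 1/3; 10–7: 1/3; 10–6: 1/3; 4–3: 1/2; 4–7: 1/2; 4–6: 1/2; 9–3: 2/4; 9–7: 2/4; 9–6: 2/4; 8–3: 1/2; 8–7: 1/2; 8–6: 1/2; 2–3: 1/2; 2–7: 1/2 … (+1 more pairs).
All other pairs contribute 0.
Summing the contributions gives betweenness(11) = 7.

7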